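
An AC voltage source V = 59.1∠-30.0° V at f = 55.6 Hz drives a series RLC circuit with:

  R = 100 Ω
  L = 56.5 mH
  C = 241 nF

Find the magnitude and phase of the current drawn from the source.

Step 1 — Angular frequency: ω = 2π·f = 2π·55.6 = 349.3 rad/s.
Step 2 — Component impedances:
  R: Z = R = 100 Ω
  L: Z = jωL = j·349.3·0.0565 = 0 + j19.74 Ω
  C: Z = 1/(jωC) = -j/(ω·C) = 0 - j1.188e+04 Ω
Step 3 — Series combination: Z_total = R + L + C = 100 - j1.186e+04 Ω = 1.186e+04∠-89.5° Ω.
Step 4 — Source phasor: V = 59.1∠-30.0° V = 51.18 - j29.55 V.
Step 5 — Ohm's law: I = V / Z_total = (51.18 - j29.55) / (100 - j1.186e+04) = 0.002528 + j0.004295 A.
Step 6 — Convert to polar: |I| = 0.004984 A, ∠I = 59.5°.

I = 0.004984∠59.5° A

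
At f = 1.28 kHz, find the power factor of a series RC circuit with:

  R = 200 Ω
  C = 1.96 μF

Step 1 — Angular frequency: ω = 2π·f = 2π·1280 = 8042 rad/s.
Step 2 — Component impedances:
  R: Z = R = 200 Ω
  C: Z = 1/(jωC) = -j/(ω·C) = 0 - j63.44 Ω
Step 3 — Series combination: Z_total = R + C = 200 - j63.44 Ω = 209.8∠-17.6° Ω.
Step 4 — Power factor: PF = cos(φ) = Re(Z)/|Z| = 200/209.82 = 0.9532.
Step 5 — Type: Im(Z) = -63.44 ⇒ leading (phase φ = -17.6°).

PF = 0.9532 (leading, φ = -17.6°)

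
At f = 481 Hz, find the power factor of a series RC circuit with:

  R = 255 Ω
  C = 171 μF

Step 1 — Angular frequency: ω = 2π·f = 2π·481 = 3022 rad/s.
Step 2 — Component impedances:
  R: Z = R = 255 Ω
  C: Z = 1/(jωC) = -j/(ω·C) = 0 - j1.935 Ω
Step 3 — Series combination: Z_total = R + C = 255 - j1.935 Ω = 255∠-0.4° Ω.
Step 4 — Power factor: PF = cos(φ) = Re(Z)/|Z| = 255/255 = 1.
Step 5 — Type: Im(Z) = -1.935 ⇒ leading (phase φ = -0.4°).

PF = 1 (leading, φ = -0.4°)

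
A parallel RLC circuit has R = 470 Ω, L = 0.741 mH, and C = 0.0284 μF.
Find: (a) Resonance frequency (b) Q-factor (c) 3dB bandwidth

Step 1 — Resonance: ω₀ = 1/√(LC) = 1/√(0.000741·2.84e-08) = 2.18e+05 rad/s.
Step 2 — f₀ = ω₀/(2π) = 3.469e+04 Hz.
Step 3 — Parallel Q: Q = R/(ω₀L) = 470/(2.18e+05·0.000741) = 2.91.
Step 4 — Bandwidth: Δω = ω₀/Q = 7.492e+04 rad/s; BW = Δω/(2π) = 1.192e+04 Hz.

(a) f₀ = 3.469e+04 Hz  (b) Q = 2.91  (c) BW = 1.192e+04 Hz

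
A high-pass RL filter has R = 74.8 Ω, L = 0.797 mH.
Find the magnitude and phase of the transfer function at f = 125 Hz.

Step 1 — Angular frequency: ω = 2π·125 = 785.4 rad/s.
Step 2 — Transfer function: H(jω) = jωL/(R + jωL).
Step 3 — Numerator jωL = j·0.626; denominator R + jωL = 74.8 + j0.626.
Step 4 — H = 7.003e-05 + j0.008368.
Step 5 — Magnitude: |H| = 0.008368 (-41.5 dB); phase: φ = 89.5°.

|H| = 0.008368 (-41.5 dB), φ = 89.5°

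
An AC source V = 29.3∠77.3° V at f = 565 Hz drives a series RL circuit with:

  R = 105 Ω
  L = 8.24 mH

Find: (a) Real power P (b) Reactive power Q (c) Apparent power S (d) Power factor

Step 1 — Angular frequency: ω = 2π·f = 2π·565 = 3550 rad/s.
Step 2 — Component impedances:
  R: Z = R = 105 Ω
  L: Z = jωL = j·3550·0.00824 = 0 + j29.25 Ω
Step 3 — Series combination: Z_total = R + L = 105 + j29.25 Ω = 109∠15.6° Ω.
Step 4 — Source phasor: V = 29.3∠77.3° V = 6.441 + j28.58 V.
Step 5 — Current: I = V / Z = 0.1273 + j0.2368 A = 0.2688∠61.7° A.
Step 6 — Complex power: S = V·I* = 7.587 + j2.114 VA.
Step 7 — Real power: P = Re(S) = 7.587 W.
Step 8 — Reactive power: Q = Im(S) = 2.114 VAR.
Step 9 — Apparent power: |S| = 7.876 VA.
Step 10 — Power factor: PF = P/|S| = 0.9633 (lagging).

(a) P = 7.587 W  (b) Q = 2.114 VAR  (c) S = 7.876 VA  (d) PF = 0.9633 (lagging)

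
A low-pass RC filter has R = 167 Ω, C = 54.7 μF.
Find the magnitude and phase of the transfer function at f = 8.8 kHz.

Step 1 — Angular frequency: ω = 2π·8800 = 5.529e+04 rad/s.
Step 2 — Transfer function: H(jω) = 1/(1 + jωRC).
Step 3 — Denominator: 1 + jωRC = 1 + j·5.529e+04·167·5.47e-05 = 1 + j505.1.
Step 4 — H = 3.92e-06 - j0.00198.
Step 5 — Magnitude: |H| = 0.00198 (-54.1 dB); phase: φ = -89.9°.

|H| = 0.00198 (-54.1 dB), φ = -89.9°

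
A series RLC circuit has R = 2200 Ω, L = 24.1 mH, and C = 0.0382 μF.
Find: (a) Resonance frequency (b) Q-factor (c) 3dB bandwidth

Step 1 — Resonance condition Im(Z)=0 gives ω₀ = 1/√(LC).
Step 2 — ω₀ = 1/√(0.0241·3.82e-08) = 3.296e+04 rad/s.
Step 3 — f₀ = ω₀/(2π) = 5245 Hz.
Step 4 — Series Q: Q = ω₀L/R = 3.296e+04·0.0241/2200 = 0.361.
Step 5 — 3dB bandwidth: Δω = ω₀/Q = 9.129e+04 rad/s; BW = Δω/(2π) = 1.453e+04 Hz.

(a) f₀ = 5245 Hz  (b) Q = 0.361  (c) BW = 1.453e+04 Hz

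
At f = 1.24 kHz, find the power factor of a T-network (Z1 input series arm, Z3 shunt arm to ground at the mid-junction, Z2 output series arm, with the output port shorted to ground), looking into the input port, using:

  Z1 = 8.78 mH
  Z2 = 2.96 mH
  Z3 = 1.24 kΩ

Step 1 — Angular frequency: ω = 2π·f = 2π·1240 = 7791 rad/s.
Step 2 — Component impedances:
  Z1: Z = jωL = j·7791·0.00878 = 0 + j68.41 Ω
  Z2: Z = jωL = j·7791·0.00296 = 0 + j23.06 Ω
  Z3: Z = R = 1240 Ω
Step 3 — With the output port shorted to ground, the output series arm Z2 runs from the junction to ground; the shunt arm Z3 also runs from the junction to ground. They appear in parallel: Z3 || Z2 = 0.4288 + j23.05 Ω.
Step 4 — Series with input arm Z1: Z_in = Z1 + (Z3 || Z2) = 0.4288 + j91.46 Ω = 91.46∠89.7° Ω.
Step 5 — Power factor: PF = cos(φ) = Re(Z)/|Z| = 0.4288/91.46 = 0.004688.
Step 6 — Type: Im(Z) = 91.46 ⇒ lagging (phase φ = 89.7°).

PF = 0.004688 (lagging, φ = 89.7°)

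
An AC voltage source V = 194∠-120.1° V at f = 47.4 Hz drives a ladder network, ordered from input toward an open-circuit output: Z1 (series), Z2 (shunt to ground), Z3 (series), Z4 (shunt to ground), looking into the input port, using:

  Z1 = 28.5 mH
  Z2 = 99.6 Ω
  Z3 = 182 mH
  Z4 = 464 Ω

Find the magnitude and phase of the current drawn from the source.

Step 1 — Angular frequency: ω = 2π·f = 2π·47.4 = 297.8 rad/s.
Step 2 — Component impedances:
  Z1: Z = jωL = j·297.8·0.0285 = 0 + j8.488 Ω
  Z2: Z = R = 99.6 Ω
  Z3: Z = jωL = j·297.8·0.182 = 0 + j54.2 Ω
  Z4: Z = R = 464 Ω
Step 3 — Ladder network (open output): work backward from the far end, alternating series and parallel combinations. Z_in = 82.16 + j10.17 Ω = 82.79∠7.1° Ω.
Step 4 — Source phasor: V = 194∠-120.1° V = -97.29 - j167.8 V.
Step 5 — Ohm's law: I = V / Z_total = (-97.29 - j167.8) / (82.16 + j10.17) = -1.415 - j1.868 A.
Step 6 — Convert to polar: |I| = 2.343 A, ∠I = -127.2°.

I = 2.343∠-127.2° A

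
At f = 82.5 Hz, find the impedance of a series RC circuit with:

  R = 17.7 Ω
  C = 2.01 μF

Step 1 — Angular frequency: ω = 2π·f = 2π·82.5 = 518.4 rad/s.
Step 2 — Component impedances:
  R: Z = R = 17.7 Ω
  C: Z = 1/(jωC) = -j/(ω·C) = 0 - j959.8 Ω
Step 3 — Series combination: Z_total = R + C = 17.7 - j959.8 Ω = 959.9∠-88.9° Ω.

Z = 17.7 - j959.8 Ω = 959.9∠-88.9° Ω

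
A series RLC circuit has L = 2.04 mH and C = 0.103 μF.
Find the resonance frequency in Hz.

Step 1 — Resonance condition Im(Z)=0 gives ω₀ = 1/√(LC).
Step 2 — ω₀ = 1/√(0.00204·1.03e-07) = 6.899e+04 rad/s.
Step 3 — f₀ = ω₀/(2π) = 1.098e+04 Hz.

f₀ = 1.098e+04 Hz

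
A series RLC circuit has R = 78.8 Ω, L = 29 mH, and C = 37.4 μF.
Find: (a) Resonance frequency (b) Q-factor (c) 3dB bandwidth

Step 1 — Resonance condition Im(Z)=0 gives ω₀ = 1/√(LC).
Step 2 — ω₀ = 1/√(0.029·3.74e-05) = 960.2 rad/s.
Step 3 — f₀ = ω₀/(2π) = 152.8 Hz.
Step 4 — Series Q: Q = ω₀L/R = 960.2·0.029/78.8 = 0.3534.
Step 5 — 3dB bandwidth: Δω = ω₀/Q = 2717 rad/s; BW = Δω/(2π) = 432.5 Hz.

(a) f₀ = 152.8 Hz  (b) Q = 0.3534  (c) BW = 432.5 Hz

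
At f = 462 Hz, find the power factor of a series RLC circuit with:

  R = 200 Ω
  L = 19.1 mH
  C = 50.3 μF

Step 1 — Angular frequency: ω = 2π·f = 2π·462 = 2903 rad/s.
Step 2 — Component impedances:
  R: Z = R = 200 Ω
  L: Z = jωL = j·2903·0.0191 = 0 + j55.44 Ω
  C: Z = 1/(jωC) = -j/(ω·C) = 0 - j6.849 Ω
Step 3 — Series combination: Z_total = R + L + C = 200 + j48.6 Ω = 205.8∠13.7° Ω.
Step 4 — Power factor: PF = cos(φ) = Re(Z)/|Z| = 200/205.82 = 0.9717.
Step 5 — Type: Im(Z) = 48.6 ⇒ lagging (phase φ = 13.7°).

PF = 0.9717 (lagging, φ = 13.7°)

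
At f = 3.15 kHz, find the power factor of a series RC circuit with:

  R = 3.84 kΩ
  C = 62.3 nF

Step 1 — Angular frequency: ω = 2π·f = 2π·3150 = 1.979e+04 rad/s.
Step 2 — Component impedances:
  R: Z = R = 3840 Ω
  C: Z = 1/(jωC) = -j/(ω·C) = 0 - j811 Ω
Step 3 — Series combination: Z_total = R + C = 3840 - j811 Ω = 3925∠-11.9° Ω.
Step 4 — Power factor: PF = cos(φ) = Re(Z)/|Z| = 3840/3924.7 = 0.9784.
Step 5 — Type: Im(Z) = -811 ⇒ leading (phase φ = -11.9°).

PF = 0.9784 (leading, φ = -11.9°)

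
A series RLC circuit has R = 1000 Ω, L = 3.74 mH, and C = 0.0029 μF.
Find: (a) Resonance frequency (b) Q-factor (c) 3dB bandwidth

Step 1 — Resonance: ω₀ = 1/√(LC) = 1/√(0.00374·2.9e-09) = 3.036e+05 rad/s.
Step 2 — f₀ = ω₀/(2π) = 4.833e+04 Hz.
Step 3 — Series Q: Q = ω₀L/R = 3.036e+05·0.00374/1000 = 1.136.
Step 4 — Bandwidth: Δω = ω₀/Q = 2.674e+05 rad/s; BW = Δω/(2π) = 4.255e+04 Hz.

(a) f₀ = 4.833e+04 Hz  (b) Q = 1.136  (c) BW = 4.255e+04 Hz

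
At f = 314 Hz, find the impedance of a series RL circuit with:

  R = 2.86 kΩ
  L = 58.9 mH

Step 1 — Angular frequency: ω = 2π·f = 2π·314 = 1973 rad/s.
Step 2 — Component impedances:
  R: Z = R = 2860 Ω
  L: Z = jωL = j·1973·0.0589 = 0 + j116.2 Ω
Step 3 — Series combination: Z_total = R + L = 2860 + j116.2 Ω = 2862∠2.3° Ω.

Z = 2860 + j116.2 Ω = 2862∠2.3° Ω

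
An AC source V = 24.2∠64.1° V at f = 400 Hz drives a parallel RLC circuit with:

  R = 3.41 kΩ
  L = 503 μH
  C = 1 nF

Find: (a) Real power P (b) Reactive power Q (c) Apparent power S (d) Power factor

Step 1 — Angular frequency: ω = 2π·f = 2π·400 = 2513 rad/s.
Step 2 — Component impedances:
  R: Z = R = 3410 Ω
  L: Z = jωL = j·2513·0.000503 = 0 + j1.264 Ω
  C: Z = 1/(jωC) = -j/(ω·C) = 0 - j3.979e+05 Ω
Step 3 — Parallel combination: 1/Z_total = 1/R + 1/L + 1/C; Z_total = 0.0004687 + j1.264 Ω = 1.264∠90.0° Ω.
Step 4 — Source phasor: V = 24.2∠64.1° V = 10.57 + j21.77 V.
Step 5 — Current: I = V / Z = 17.22 - j8.355 A = 19.14∠-25.9° A.
Step 6 — Complex power: S = V·I* = 0.1717 + j463.3 VA.
Step 7 — Real power: P = Re(S) = 0.1717 W.
Step 8 — Reactive power: Q = Im(S) = 463.3 VAR.
Step 9 — Apparent power: |S| = 463.3 VA.
Step 10 — Power factor: PF = P/|S| = 0.0003707 (lagging).

(a) P = 0.1717 W  (b) Q = 463.3 VAR  (c) S = 463.3 VA  (d) PF = 0.0003707 (lagging)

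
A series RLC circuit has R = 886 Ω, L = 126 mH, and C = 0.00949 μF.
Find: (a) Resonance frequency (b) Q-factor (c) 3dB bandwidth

Step 1 — Resonance: ω₀ = 1/√(LC) = 1/√(0.126·9.49e-09) = 2.892e+04 rad/s.
Step 2 — f₀ = ω₀/(2π) = 4603 Hz.
Step 3 — Series Q: Q = ω₀L/R = 2.892e+04·0.126/886 = 4.113.
Step 4 — Bandwidth: Δω = ω₀/Q = 7032 rad/s; BW = Δω/(2π) = 1119 Hz.

(a) f₀ = 4603 Hz  (b) Q = 4.113  (c) BW = 1119 Hz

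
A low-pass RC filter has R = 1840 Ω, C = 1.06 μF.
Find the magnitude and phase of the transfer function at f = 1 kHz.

Step 1 — Angular frequency: ω = 2π·1000 = 6283 rad/s.
Step 2 — Transfer function: H(jω) = 1/(1 + jωRC).
Step 3 — Denominator: 1 + jωRC = 1 + j·6283·1840·1.06e-06 = 1 + j12.25.
Step 4 — H = 0.006615 - j0.08106.
Step 5 — Magnitude: |H| = 0.08133 (-21.8 dB); phase: φ = -85.3°.

|H| = 0.08133 (-21.8 dB), φ = -85.3°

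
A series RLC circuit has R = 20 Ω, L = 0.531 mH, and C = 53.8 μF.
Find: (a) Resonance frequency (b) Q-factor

Step 1 — Resonance condition Im(Z)=0 gives ω₀ = 1/√(LC).
Step 2 — ω₀ = 1/√(0.000531·5.38e-05) = 5916 rad/s.
Step 3 — f₀ = ω₀/(2π) = 941.6 Hz.
Step 4 — Series Q: Q = ω₀L/R = 5916·0.000531/20 = 0.1571.

(a) f₀ = 941.6 Hz  (b) Q = 0.1571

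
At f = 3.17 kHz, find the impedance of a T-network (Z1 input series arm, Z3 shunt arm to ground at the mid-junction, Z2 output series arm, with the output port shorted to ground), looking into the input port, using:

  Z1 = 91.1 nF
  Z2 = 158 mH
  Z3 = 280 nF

Step 1 — Angular frequency: ω = 2π·f = 2π·3170 = 1.992e+04 rad/s.
Step 2 — Component impedances:
  Z1: Z = 1/(jωC) = -j/(ω·C) = 0 - j551.1 Ω
  Z2: Z = jωL = j·1.992e+04·0.158 = 0 + j3147 Ω
  Z3: Z = 1/(jωC) = -j/(ω·C) = 0 - j179.3 Ω
Step 3 — With the output port shorted to ground, the output series arm Z2 runs from the junction to ground; the shunt arm Z3 also runs from the junction to ground. They appear in parallel: Z3 || Z2 = 0 - j190.1 Ω.
Step 4 — Series with input arm Z1: Z_in = Z1 + (Z3 || Z2) = 0 - j741.3 Ω = 741.3∠-90.0° Ω.

Z = 0 - j741.3 Ω = 741.3∠-90.0° Ω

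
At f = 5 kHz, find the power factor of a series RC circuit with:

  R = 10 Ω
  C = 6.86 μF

Step 1 — Angular frequency: ω = 2π·f = 2π·5000 = 3.142e+04 rad/s.
Step 2 — Component impedances:
  R: Z = R = 10 Ω
  C: Z = 1/(jωC) = -j/(ω·C) = 0 - j4.64 Ω
Step 3 — Series combination: Z_total = R + C = 10 - j4.64 Ω = 11.02∠-24.9° Ω.
Step 4 — Power factor: PF = cos(φ) = Re(Z)/|Z| = 10/11.024 = 0.9071.
Step 5 — Type: Im(Z) = -4.64 ⇒ leading (phase φ = -24.9°).

PF = 0.9071 (leading, φ = -24.9°)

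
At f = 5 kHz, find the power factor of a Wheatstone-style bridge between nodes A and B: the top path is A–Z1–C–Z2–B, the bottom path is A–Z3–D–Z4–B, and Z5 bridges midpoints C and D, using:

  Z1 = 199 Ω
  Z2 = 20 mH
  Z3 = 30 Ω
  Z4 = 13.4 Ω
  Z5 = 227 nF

Step 1 — Angular frequency: ω = 2π·f = 2π·5000 = 3.142e+04 rad/s.
Step 2 — Component impedances:
  Z1: Z = R = 199 Ω
  Z2: Z = jωL = j·3.142e+04·0.02 = 0 + j628.3 Ω
  Z3: Z = R = 30 Ω
  Z4: Z = R = 13.4 Ω
  Z5: Z = 1/(jωC) = -j/(ω·C) = 0 - j140.2 Ω
Step 3 — Bridge requires nodal analysis (the Z5 bridge couples midpoints C and D, so the two paths cannot be reduced to a simple series/parallel combination). Setting node B to ground and injecting 1 A at node A, the 3-node admittance system at A, C, D solves to V_A = Z_AB = 41.54 - j1.061 Ω = 41.55∠-1.5° Ω.
Step 4 — Power factor: PF = cos(φ) = Re(Z)/|Z| = 41.538/41.551 = 0.9997.
Step 5 — Type: Im(Z) = -1.061 ⇒ leading (phase φ = -1.5°).

PF = 0.9997 (leading, φ = -1.5°)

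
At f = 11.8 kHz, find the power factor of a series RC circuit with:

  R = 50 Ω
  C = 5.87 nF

Step 1 — Angular frequency: ω = 2π·f = 2π·1.18e+04 = 7.414e+04 rad/s.
Step 2 — Component impedances:
  R: Z = R = 50 Ω
  C: Z = 1/(jωC) = -j/(ω·C) = 0 - j2298 Ω
Step 3 — Series combination: Z_total = R + C = 50 - j2298 Ω = 2298∠-88.8° Ω.
Step 4 — Power factor: PF = cos(φ) = Re(Z)/|Z| = 50/2298 = 0.02176.
Step 5 — Type: Im(Z) = -2298 ⇒ leading (phase φ = -88.8°).

PF = 0.02176 (leading, φ = -88.8°)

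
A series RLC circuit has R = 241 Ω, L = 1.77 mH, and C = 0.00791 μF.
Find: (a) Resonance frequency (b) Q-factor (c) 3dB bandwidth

Step 1 — Resonance: ω₀ = 1/√(LC) = 1/√(0.00177·7.91e-09) = 2.673e+05 rad/s.
Step 2 — f₀ = ω₀/(2π) = 4.253e+04 Hz.
Step 3 — Series Q: Q = ω₀L/R = 2.673e+05·0.00177/241 = 1.963.
Step 4 — Bandwidth: Δω = ω₀/Q = 1.362e+05 rad/s; BW = Δω/(2π) = 2.167e+04 Hz.

(a) f₀ = 4.253e+04 Hz  (b) Q = 1.963  (c) BW = 2.167e+04 Hz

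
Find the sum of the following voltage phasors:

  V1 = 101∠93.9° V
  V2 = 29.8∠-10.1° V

Step 1 — Convert each phasor to rectangular form:
  V1 = 101·(cos(93.9°) + j·sin(93.9°)) = -6.87 + j100.8 V
  V2 = 29.8·(cos(-10.1°) + j·sin(-10.1°)) = 29.34 - j5.226 V
Step 2 — Sum components: V_total = 22.47 + j95.54 V.
Step 3 — Convert to polar: |V_total| = 98.15 V, ∠V_total = 76.8°.

V_total = 98.15∠76.8° V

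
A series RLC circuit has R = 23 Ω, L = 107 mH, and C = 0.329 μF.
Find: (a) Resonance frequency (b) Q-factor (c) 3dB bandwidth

Step 1 — Resonance: ω₀ = 1/√(LC) = 1/√(0.107·3.29e-07) = 5330 rad/s.
Step 2 — f₀ = ω₀/(2π) = 848.3 Hz.
Step 3 — Series Q: Q = ω₀L/R = 5330·0.107/23 = 24.8.
Step 4 — Bandwidth: Δω = ω₀/Q = 215 rad/s; BW = Δω/(2π) = 34.21 Hz.

(a) f₀ = 848.3 Hz  (b) Q = 24.8  (c) BW = 34.21 Hz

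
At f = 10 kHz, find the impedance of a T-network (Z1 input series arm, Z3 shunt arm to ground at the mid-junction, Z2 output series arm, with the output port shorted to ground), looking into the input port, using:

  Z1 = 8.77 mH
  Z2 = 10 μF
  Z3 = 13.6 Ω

Step 1 — Angular frequency: ω = 2π·f = 2π·1e+04 = 6.283e+04 rad/s.
Step 2 — Component impedances:
  Z1: Z = jωL = j·6.283e+04·0.00877 = 0 + j551 Ω
  Z2: Z = 1/(jωC) = -j/(ω·C) = 0 - j1.592 Ω
  Z3: Z = R = 13.6 Ω
Step 3 — With the output port shorted to ground, the output series arm Z2 runs from the junction to ground; the shunt arm Z3 also runs from the junction to ground. They appear in parallel: Z3 || Z2 = 0.1837 - j1.57 Ω.
Step 4 — Series with input arm Z1: Z_in = Z1 + (Z3 || Z2) = 0.1837 + j549.5 Ω = 549.5∠90.0° Ω.

Z = 0.1837 + j549.5 Ω = 549.5∠90.0° Ω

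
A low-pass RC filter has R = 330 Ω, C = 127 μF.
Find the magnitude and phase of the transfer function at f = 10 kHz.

Step 1 — Angular frequency: ω = 2π·1e+04 = 6.283e+04 rad/s.
Step 2 — Transfer function: H(jω) = 1/(1 + jωRC).
Step 3 — Denominator: 1 + jωRC = 1 + j·6.283e+04·330·0.000127 = 1 + j2633.
Step 4 — H = 1.442e-07 - j0.0003798.
Step 5 — Magnitude: |H| = 0.0003798 (-68.4 dB); phase: φ = -90.0°.

|H| = 0.0003798 (-68.4 dB), φ = -90.0°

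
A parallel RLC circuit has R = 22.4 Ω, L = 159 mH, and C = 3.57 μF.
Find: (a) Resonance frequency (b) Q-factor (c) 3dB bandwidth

Step 1 — Resonance: ω₀ = 1/√(LC) = 1/√(0.159·3.57e-06) = 1327 rad/s.
Step 2 — f₀ = ω₀/(2π) = 211.2 Hz.
Step 3 — Parallel Q: Q = R/(ω₀L) = 22.4/(1327·0.159) = 0.1061.
Step 4 — Bandwidth: Δω = ω₀/Q = 1.251e+04 rad/s; BW = Δω/(2π) = 1990 Hz.

(a) f₀ = 211.2 Hz  (b) Q = 0.1061  (c) BW = 1990 Hz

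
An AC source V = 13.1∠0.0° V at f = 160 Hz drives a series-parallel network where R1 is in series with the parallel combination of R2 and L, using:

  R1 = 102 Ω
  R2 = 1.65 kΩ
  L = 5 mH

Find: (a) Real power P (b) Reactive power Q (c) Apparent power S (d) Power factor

Step 1 — Angular frequency: ω = 2π·f = 2π·160 = 1005 rad/s.
Step 2 — Component impedances:
  R1: Z = R = 102 Ω
  R2: Z = R = 1650 Ω
  L: Z = jωL = j·1005·0.005 = 0 + j5.027 Ω
Step 3 — Parallel branch: R2 || L = 1/(1/R2 + 1/L) = 0.01531 + j5.027 Ω.
Step 4 — Series with R1: Z_total = R1 + (R2 || L) = 102 + j5.027 Ω = 102.1∠2.8° Ω.
Step 5 — Source phasor: V = 13.1∠0.0° V = 13.1 V.
Step 6 — Current: I = V / Z = 0.1281 - j0.006312 A = 0.1283∠-2.8° A.
Step 7 — Complex power: S = V·I* = 1.678 + j0.08268 VA.
Step 8 — Real power: P = Re(S) = 1.678 W.
Step 9 — Reactive power: Q = Im(S) = 0.08268 VAR.
Step 10 — Apparent power: |S| = 1.68 VA.
Step 11 — Power factor: PF = P/|S| = 0.9988 (lagging).

(a) P = 1.678 W  (b) Q = 0.08268 VAR  (c) S = 1.68 VA  (d) PF = 0.9988 (lagging)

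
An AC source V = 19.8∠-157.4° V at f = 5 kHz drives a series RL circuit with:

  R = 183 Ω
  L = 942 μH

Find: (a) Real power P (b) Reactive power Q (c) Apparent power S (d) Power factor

Step 1 — Angular frequency: ω = 2π·f = 2π·5000 = 3.142e+04 rad/s.
Step 2 — Component impedances:
  R: Z = R = 183 Ω
  L: Z = jωL = j·3.142e+04·0.000942 = 0 + j29.59 Ω
Step 3 — Series combination: Z_total = R + L = 183 + j29.59 Ω = 185.4∠9.2° Ω.
Step 4 — Source phasor: V = 19.8∠-157.4° V = -18.28 - j7.609 V.
Step 5 — Current: I = V / Z = -0.1039 - j0.02478 A = 0.1068∠-166.6° A.
Step 6 — Complex power: S = V·I* = 2.088 + j0.3376 VA.
Step 7 — Real power: P = Re(S) = 2.088 W.
Step 8 — Reactive power: Q = Im(S) = 0.3376 VAR.
Step 9 — Apparent power: |S| = 2.115 VA.
Step 10 — Power factor: PF = P/|S| = 0.9872 (lagging).

(a) P = 2.088 W  (b) Q = 0.3376 VAR  (c) S = 2.115 VA  (d) PF = 0.9872 (lagging)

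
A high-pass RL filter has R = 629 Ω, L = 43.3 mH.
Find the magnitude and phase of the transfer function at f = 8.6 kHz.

Step 1 — Angular frequency: ω = 2π·8600 = 5.404e+04 rad/s.
Step 2 — Transfer function: H(jω) = jωL/(R + jωL).
Step 3 — Numerator jωL = j·2340; denominator R + jωL = 629 + j2340.
Step 4 — H = 0.9326 + j0.2507.
Step 5 — Magnitude: |H| = 0.9657 (-0.3 dB); phase: φ = 15.0°.

|H| = 0.9657 (-0.3 dB), φ = 15.0°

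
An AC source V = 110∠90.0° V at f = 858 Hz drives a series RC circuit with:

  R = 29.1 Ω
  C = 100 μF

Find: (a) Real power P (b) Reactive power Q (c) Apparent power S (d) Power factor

Step 1 — Angular frequency: ω = 2π·f = 2π·858 = 5391 rad/s.
Step 2 — Component impedances:
  R: Z = R = 29.1 Ω
  C: Z = 1/(jωC) = -j/(ω·C) = 0 - j1.855 Ω
Step 3 — Series combination: Z_total = R + C = 29.1 - j1.855 Ω = 29.16∠-3.6° Ω.
Step 4 — Source phasor: V = 110∠90.0° V = 0 + j110 V.
Step 5 — Current: I = V / Z = -0.24 + j3.765 A = 3.772∠93.6° A.
Step 6 — Complex power: S = V·I* = 414.1 - j26.4 VA.
Step 7 — Real power: P = Re(S) = 414.1 W.
Step 8 — Reactive power: Q = Im(S) = -26.4 VAR.
Step 9 — Apparent power: |S| = 415 VA.
Step 10 — Power factor: PF = P/|S| = 0.998 (leading).

(a) P = 414.1 W  (b) Q = -26.4 VAR  (c) S = 415 VA  (d) PF = 0.998 (leading)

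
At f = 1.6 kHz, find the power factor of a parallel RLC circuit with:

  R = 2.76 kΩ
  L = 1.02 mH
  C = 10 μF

Step 1 — Angular frequency: ω = 2π·f = 2π·1600 = 1.005e+04 rad/s.
Step 2 — Component impedances:
  R: Z = R = 2760 Ω
  L: Z = jωL = j·1.005e+04·0.00102 = 0 + j10.25 Ω
  C: Z = 1/(jωC) = -j/(ω·C) = 0 - j9.947 Ω
Step 3 — Parallel combination: 1/Z_total = 1/R + 1/L + 1/C; Z_total = 39.43 - j327.5 Ω = 329.9∠-83.1° Ω.
Step 4 — Power factor: PF = cos(φ) = Re(Z)/|Z| = 39.43/329.9 = 0.1195.
Step 5 — Type: Im(Z) = -327.5 ⇒ leading (phase φ = -83.1°).

PF = 0.1195 (leading, φ = -83.1°)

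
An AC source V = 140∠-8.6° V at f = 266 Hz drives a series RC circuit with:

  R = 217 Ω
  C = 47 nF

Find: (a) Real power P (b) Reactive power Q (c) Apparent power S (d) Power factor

Step 1 — Angular frequency: ω = 2π·f = 2π·266 = 1671 rad/s.
Step 2 — Component impedances:
  R: Z = R = 217 Ω
  C: Z = 1/(jωC) = -j/(ω·C) = 0 - j1.273e+04 Ω
Step 3 — Series combination: Z_total = R + C = 217 - j1.273e+04 Ω = 1.273e+04∠-89.0° Ω.
Step 4 — Source phasor: V = 140∠-8.6° V = 138.4 - j20.93 V.
Step 5 — Current: I = V / Z = 0.001829 + j0.01084 A = 0.011∠80.4° A.
Step 6 — Complex power: S = V·I* = 0.02624 - j1.539 VA.
Step 7 — Real power: P = Re(S) = 0.02624 W.
Step 8 — Reactive power: Q = Im(S) = -1.539 VAR.
Step 9 — Apparent power: |S| = 1.539 VA.
Step 10 — Power factor: PF = P/|S| = 0.01704 (leading).

(a) P = 0.02624 W  (b) Q = -1.539 VAR  (c) S = 1.539 VA  (d) PF = 0.01704 (leading)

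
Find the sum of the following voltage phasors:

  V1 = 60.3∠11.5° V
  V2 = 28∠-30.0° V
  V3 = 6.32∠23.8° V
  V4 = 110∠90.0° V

Step 1 — Convert each phasor to rectangular form:
  V1 = 60.3·(cos(11.5°) + j·sin(11.5°)) = 59.09 + j12.02 V
  V2 = 28·(cos(-30.0°) + j·sin(-30.0°)) = 24.25 - j14 V
  V3 = 6.32·(cos(23.8°) + j·sin(23.8°)) = 5.783 + j2.55 V
  V4 = 110·(cos(90.0°) + j·sin(90.0°)) = 0 + j110 V
Step 2 — Sum components: V_total = 89.12 + j110.6 V.
Step 3 — Convert to polar: |V_total| = 142 V, ∠V_total = 51.1°.

V_total = 142∠51.1° V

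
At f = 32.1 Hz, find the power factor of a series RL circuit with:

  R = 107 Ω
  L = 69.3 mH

Step 1 — Angular frequency: ω = 2π·f = 2π·32.1 = 201.7 rad/s.
Step 2 — Component impedances:
  R: Z = R = 107 Ω
  L: Z = jωL = j·201.7·0.0693 = 0 + j13.98 Ω
Step 3 — Series combination: Z_total = R + L = 107 + j13.98 Ω = 107.9∠7.4° Ω.
Step 4 — Power factor: PF = cos(φ) = Re(Z)/|Z| = 107/107.91 = 0.9916.
Step 5 — Type: Im(Z) = 13.98 ⇒ lagging (phase φ = 7.4°).

PF = 0.9916 (lagging, φ = 7.4°)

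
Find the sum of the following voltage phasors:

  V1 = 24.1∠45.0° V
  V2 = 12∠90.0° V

Step 1 — Convert each phasor to rectangular form:
  V1 = 24.1·(cos(45.0°) + j·sin(45.0°)) = 17.04 + j17.04 V
  V2 = 12·(cos(90.0°) + j·sin(90.0°)) = 0 + j12 V
Step 2 — Sum components: V_total = 17.04 + j29.04 V.
Step 3 — Convert to polar: |V_total| = 33.67 V, ∠V_total = 59.6°.

V_total = 33.67∠59.6° V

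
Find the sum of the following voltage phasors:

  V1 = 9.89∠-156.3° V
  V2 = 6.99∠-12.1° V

Step 1 — Convert each phasor to rectangular form:
  V1 = 9.89·(cos(-156.3°) + j·sin(-156.3°)) = -9.056 - j3.975 V
  V2 = 6.99·(cos(-12.1°) + j·sin(-12.1°)) = 6.835 - j1.465 V
Step 2 — Sum components: V_total = -2.221 - j5.44 V.
Step 3 — Convert to polar: |V_total| = 5.876 V, ∠V_total = -112.2°.

V_total = 5.876∠-112.2° V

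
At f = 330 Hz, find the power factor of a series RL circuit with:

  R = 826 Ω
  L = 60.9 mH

Step 1 — Angular frequency: ω = 2π·f = 2π·330 = 2073 rad/s.
Step 2 — Component impedances:
  R: Z = R = 826 Ω
  L: Z = jωL = j·2073·0.0609 = 0 + j126.3 Ω
Step 3 — Series combination: Z_total = R + L = 826 + j126.3 Ω = 835.6∠8.7° Ω.
Step 4 — Power factor: PF = cos(φ) = Re(Z)/|Z| = 826/835.6 = 0.9885.
Step 5 — Type: Im(Z) = 126.3 ⇒ lagging (phase φ = 8.7°).

PF = 0.9885 (lagging, φ = 8.7°)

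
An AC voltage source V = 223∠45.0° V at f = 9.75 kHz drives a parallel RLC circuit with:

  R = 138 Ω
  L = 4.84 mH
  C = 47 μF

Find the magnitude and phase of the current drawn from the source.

Step 1 — Angular frequency: ω = 2π·f = 2π·9750 = 6.126e+04 rad/s.
Step 2 — Component impedances:
  R: Z = R = 138 Ω
  L: Z = jωL = j·6.126e+04·0.00484 = 0 + j296.5 Ω
  C: Z = 1/(jωC) = -j/(ω·C) = 0 - j0.3473 Ω
Step 3 — Parallel combination: 1/Z_total = 1/R + 1/L + 1/C; Z_total = 0.0008761 - j0.3477 Ω = 0.3477∠-89.9° Ω.
Step 4 — Source phasor: V = 223∠45.0° V = 157.7 + j157.7 V.
Step 5 — Ohm's law: I = V / Z_total = (157.7 + j157.7) / (0.0008761 - j0.3477) = -452.3 + j454.6 A.
Step 6 — Convert to polar: |I| = 641.3 A, ∠I = 134.9°.

I = 641.3∠134.9° A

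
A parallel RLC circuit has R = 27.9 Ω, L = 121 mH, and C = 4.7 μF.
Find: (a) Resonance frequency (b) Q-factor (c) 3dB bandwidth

Step 1 — Resonance: ω₀ = 1/√(LC) = 1/√(0.121·4.7e-06) = 1326 rad/s.
Step 2 — f₀ = ω₀/(2π) = 211 Hz.
Step 3 — Parallel Q: Q = R/(ω₀L) = 27.9/(1326·0.121) = 0.1739.
Step 4 — Bandwidth: Δω = ω₀/Q = 7626 rad/s; BW = Δω/(2π) = 1214 Hz.

(a) f₀ = 211 Hz  (b) Q = 0.1739  (c) BW = 1214 Hz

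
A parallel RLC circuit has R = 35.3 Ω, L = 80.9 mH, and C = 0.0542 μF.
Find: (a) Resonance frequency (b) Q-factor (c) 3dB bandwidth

Step 1 — Resonance: ω₀ = 1/√(LC) = 1/√(0.0809·5.42e-08) = 1.51e+04 rad/s.
Step 2 — f₀ = ω₀/(2π) = 2404 Hz.
Step 3 — Parallel Q: Q = R/(ω₀L) = 35.3/(1.51e+04·0.0809) = 0.02889.
Step 4 — Bandwidth: Δω = ω₀/Q = 5.227e+05 rad/s; BW = Δω/(2π) = 8.319e+04 Hz.

(a) f₀ = 2404 Hz  (b) Q = 0.02889  (c) BW = 8.319e+04 Hz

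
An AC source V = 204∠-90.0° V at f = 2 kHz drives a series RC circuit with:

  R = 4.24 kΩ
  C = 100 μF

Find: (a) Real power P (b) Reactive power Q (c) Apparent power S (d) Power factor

Step 1 — Angular frequency: ω = 2π·f = 2π·2000 = 1.257e+04 rad/s.
Step 2 — Component impedances:
  R: Z = R = 4240 Ω
  C: Z = 1/(jωC) = -j/(ω·C) = 0 - j0.7958 Ω
Step 3 — Series combination: Z_total = R + C = 4240 - j0.7958 Ω = 4240∠-0.0° Ω.
Step 4 — Source phasor: V = 204∠-90.0° V = 0 - j204 V.
Step 5 — Current: I = V / Z = 9.03e-06 - j0.04811 A = 0.04811∠-90.0° A.
Step 6 — Complex power: S = V·I* = 9.815 - j0.001842 VA.
Step 7 — Real power: P = Re(S) = 9.815 W.
Step 8 — Reactive power: Q = Im(S) = -0.001842 VAR.
Step 9 — Apparent power: |S| = 9.815 VA.
Step 10 — Power factor: PF = P/|S| = 1 (leading).

(a) P = 9.815 W  (b) Q = -0.001842 VAR  (c) S = 9.815 VA  (d) PF = 1 (leading)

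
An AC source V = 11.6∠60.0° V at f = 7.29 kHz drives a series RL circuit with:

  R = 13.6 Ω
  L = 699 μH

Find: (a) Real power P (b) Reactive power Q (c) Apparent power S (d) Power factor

Step 1 — Angular frequency: ω = 2π·f = 2π·7290 = 4.58e+04 rad/s.
Step 2 — Component impedances:
  R: Z = R = 13.6 Ω
  L: Z = jωL = j·4.58e+04·0.000699 = 0 + j32.02 Ω
Step 3 — Series combination: Z_total = R + L = 13.6 + j32.02 Ω = 34.79∠67.0° Ω.
Step 4 — Source phasor: V = 11.6∠60.0° V = 5.8 + j10.05 V.
Step 5 — Current: I = V / Z = 0.331 - j0.04056 A = 0.3335∠-7.0° A.
Step 6 — Complex power: S = V·I* = 1.512 + j3.56 VA.
Step 7 — Real power: P = Re(S) = 1.512 W.
Step 8 — Reactive power: Q = Im(S) = 3.56 VAR.
Step 9 — Apparent power: |S| = 3.868 VA.
Step 10 — Power factor: PF = P/|S| = 0.391 (lagging).

(a) P = 1.512 W  (b) Q = 3.56 VAR  (c) S = 3.868 VA  (d) PF = 0.391 (lagging)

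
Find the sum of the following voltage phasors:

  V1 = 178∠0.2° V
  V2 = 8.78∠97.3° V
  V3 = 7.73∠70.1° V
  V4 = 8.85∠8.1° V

Step 1 — Convert each phasor to rectangular form:
  V1 = 178·(cos(0.2°) + j·sin(0.2°)) = 178 + j0.6213 V
  V2 = 8.78·(cos(97.3°) + j·sin(97.3°)) = -1.116 + j8.709 V
  V3 = 7.73·(cos(70.1°) + j·sin(70.1°)) = 2.631 + j7.268 V
  V4 = 8.85·(cos(8.1°) + j·sin(8.1°)) = 8.762 + j1.247 V
Step 2 — Sum components: V_total = 188.3 + j17.85 V.
Step 3 — Convert to polar: |V_total| = 189.1 V, ∠V_total = 5.4°.

V_total = 189.1∠5.4° V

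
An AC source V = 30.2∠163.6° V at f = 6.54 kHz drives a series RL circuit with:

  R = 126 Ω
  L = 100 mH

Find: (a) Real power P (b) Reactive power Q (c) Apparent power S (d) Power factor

Step 1 — Angular frequency: ω = 2π·f = 2π·6540 = 4.109e+04 rad/s.
Step 2 — Component impedances:
  R: Z = R = 126 Ω
  L: Z = jωL = j·4.109e+04·0.1 = 0 + j4109 Ω
Step 3 — Series combination: Z_total = R + L = 126 + j4109 Ω = 4111∠88.2° Ω.
Step 4 — Source phasor: V = 30.2∠163.6° V = -28.97 + j8.527 V.
Step 5 — Current: I = V / Z = 0.001857 + j0.007107 A = 0.007346∠75.4° A.
Step 6 — Complex power: S = V·I* = 0.006799 + j0.2217 VA.
Step 7 — Real power: P = Re(S) = 0.006799 W.
Step 8 — Reactive power: Q = Im(S) = 0.2217 VAR.
Step 9 — Apparent power: |S| = 0.2218 VA.
Step 10 — Power factor: PF = P/|S| = 0.03065 (lagging).

(a) P = 0.006799 W  (b) Q = 0.2217 VAR  (c) S = 0.2218 VA  (d) PF = 0.03065 (lagging)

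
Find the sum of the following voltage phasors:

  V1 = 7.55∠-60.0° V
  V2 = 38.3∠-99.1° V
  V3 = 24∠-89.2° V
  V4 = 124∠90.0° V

Step 1 — Convert each phasor to rectangular form:
  V1 = 7.55·(cos(-60.0°) + j·sin(-60.0°)) = 3.775 - j6.538 V
  V2 = 38.3·(cos(-99.1°) + j·sin(-99.1°)) = -6.057 - j37.82 V
  V3 = 24·(cos(-89.2°) + j·sin(-89.2°)) = 0.3351 - j24 V
  V4 = 124·(cos(90.0°) + j·sin(90.0°)) = 0 + j124 V
Step 2 — Sum components: V_total = -1.947 + j55.65 V.
Step 3 — Convert to polar: |V_total| = 55.68 V, ∠V_total = 92.0°.

V_total = 55.68∠92.0° V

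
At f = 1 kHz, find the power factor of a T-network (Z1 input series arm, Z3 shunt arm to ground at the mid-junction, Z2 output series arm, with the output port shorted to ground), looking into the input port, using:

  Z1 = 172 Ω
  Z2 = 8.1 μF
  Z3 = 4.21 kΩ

Step 1 — Angular frequency: ω = 2π·f = 2π·1000 = 6283 rad/s.
Step 2 — Component impedances:
  Z1: Z = R = 172 Ω
  Z2: Z = 1/(jωC) = -j/(ω·C) = 0 - j19.65 Ω
  Z3: Z = R = 4210 Ω
Step 3 — With the output port shorted to ground, the output series arm Z2 runs from the junction to ground; the shunt arm Z3 also runs from the junction to ground. They appear in parallel: Z3 || Z2 = 0.0917 - j19.65 Ω.
Step 4 — Series with input arm Z1: Z_in = Z1 + (Z3 || Z2) = 172.1 - j19.65 Ω = 173.2∠-6.5° Ω.
Step 5 — Power factor: PF = cos(φ) = Re(Z)/|Z| = 172.09/173.21 = 0.9935.
Step 6 — Type: Im(Z) = -19.65 ⇒ leading (phase φ = -6.5°).

PF = 0.9935 (leading, φ = -6.5°)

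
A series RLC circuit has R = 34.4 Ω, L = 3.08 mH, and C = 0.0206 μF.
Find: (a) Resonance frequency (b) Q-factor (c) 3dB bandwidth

Step 1 — Resonance: ω₀ = 1/√(LC) = 1/√(0.00308·2.06e-08) = 1.255e+05 rad/s.
Step 2 — f₀ = ω₀/(2π) = 1.998e+04 Hz.
Step 3 — Series Q: Q = ω₀L/R = 1.255e+05·0.00308/34.4 = 11.24.
Step 4 — Bandwidth: Δω = ω₀/Q = 1.117e+04 rad/s; BW = Δω/(2π) = 1778 Hz.

(a) f₀ = 1.998e+04 Hz  (b) Q = 11.24  (c) BW = 1778 Hz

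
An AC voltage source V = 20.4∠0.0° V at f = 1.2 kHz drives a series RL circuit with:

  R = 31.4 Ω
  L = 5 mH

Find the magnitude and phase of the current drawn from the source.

Step 1 — Angular frequency: ω = 2π·f = 2π·1200 = 7540 rad/s.
Step 2 — Component impedances:
  R: Z = R = 31.4 Ω
  L: Z = jωL = j·7540·0.005 = 0 + j37.7 Ω
Step 3 — Series combination: Z_total = R + L = 31.4 + j37.7 Ω = 49.06∠50.2° Ω.
Step 4 — Source phasor: V = 20.4∠0.0° V = 20.4 V.
Step 5 — Ohm's law: I = V / Z_total = (20.4) / (31.4 + j37.7) = 0.2661 - j0.3195 A.
Step 6 — Convert to polar: |I| = 0.4158 A, ∠I = -50.2°.

I = 0.4158∠-50.2° A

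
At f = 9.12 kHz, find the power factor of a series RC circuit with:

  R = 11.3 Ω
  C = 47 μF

Step 1 — Angular frequency: ω = 2π·f = 2π·9120 = 5.73e+04 rad/s.
Step 2 — Component impedances:
  R: Z = R = 11.3 Ω
  C: Z = 1/(jωC) = -j/(ω·C) = 0 - j0.3713 Ω
Step 3 — Series combination: Z_total = R + C = 11.3 - j0.3713 Ω = 11.31∠-1.9° Ω.
Step 4 — Power factor: PF = cos(φ) = Re(Z)/|Z| = 11.3/11.306 = 0.9995.
Step 5 — Type: Im(Z) = -0.3713 ⇒ leading (phase φ = -1.9°).

PF = 0.9995 (leading, φ = -1.9°)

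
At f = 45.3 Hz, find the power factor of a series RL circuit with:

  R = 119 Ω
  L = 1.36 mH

Step 1 — Angular frequency: ω = 2π·f = 2π·45.3 = 284.6 rad/s.
Step 2 — Component impedances:
  R: Z = R = 119 Ω
  L: Z = jωL = j·284.6·0.00136 = 0 + j0.3871 Ω
Step 3 — Series combination: Z_total = R + L = 119 + j0.3871 Ω = 119∠0.2° Ω.
Step 4 — Power factor: PF = cos(φ) = Re(Z)/|Z| = 119/119 = 1.
Step 5 — Type: Im(Z) = 0.3871 ⇒ lagging (phase φ = 0.2°).

PF = 1 (lagging, φ = 0.2°)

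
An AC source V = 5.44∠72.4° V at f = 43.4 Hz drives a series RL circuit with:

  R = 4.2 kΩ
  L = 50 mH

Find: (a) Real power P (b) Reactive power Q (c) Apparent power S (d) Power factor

Step 1 — Angular frequency: ω = 2π·f = 2π·43.4 = 272.7 rad/s.
Step 2 — Component impedances:
  R: Z = R = 4200 Ω
  L: Z = jωL = j·272.7·0.05 = 0 + j13.63 Ω
Step 3 — Series combination: Z_total = R + L = 4200 + j13.63 Ω = 4200∠0.2° Ω.
Step 4 — Source phasor: V = 5.44∠72.4° V = 1.645 + j5.185 V.
Step 5 — Current: I = V / Z = 0.0003956 + j0.001233 A = 0.001295∠72.2° A.
Step 6 — Complex power: S = V·I* = 0.007046 + j2.287e-05 VA.
Step 7 — Real power: P = Re(S) = 0.007046 W.
Step 8 — Reactive power: Q = Im(S) = 2.287e-05 VAR.
Step 9 — Apparent power: |S| = 0.007046 VA.
Step 10 — Power factor: PF = P/|S| = 1 (lagging).

(a) P = 0.007046 W  (b) Q = 2.287e-05 VAR  (c) S = 0.007046 VA  (d) PF = 1 (lagging)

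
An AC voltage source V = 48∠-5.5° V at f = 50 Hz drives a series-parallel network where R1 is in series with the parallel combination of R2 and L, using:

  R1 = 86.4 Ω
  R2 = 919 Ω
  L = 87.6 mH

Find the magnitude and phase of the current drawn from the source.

Step 1 — Angular frequency: ω = 2π·f = 2π·50 = 314.2 rad/s.
Step 2 — Component impedances:
  R1: Z = R = 86.4 Ω
  R2: Z = R = 919 Ω
  L: Z = jωL = j·314.2·0.0876 = 0 + j27.52 Ω
Step 3 — Parallel branch: R2 || L = 1/(1/R2 + 1/L) = 0.8234 + j27.5 Ω.
Step 4 — Series with R1: Z_total = R1 + (R2 || L) = 87.22 + j27.5 Ω = 91.45∠17.5° Ω.
Step 5 — Source phasor: V = 48∠-5.5° V = 47.78 - j4.601 V.
Step 6 — Ohm's law: I = V / Z_total = (47.78 - j4.601) / (87.22 + j27.5) = 0.4831 - j0.205 A.
Step 7 — Convert to polar: |I| = 0.5249 A, ∠I = -23.0°.

I = 0.5249∠-23.0° A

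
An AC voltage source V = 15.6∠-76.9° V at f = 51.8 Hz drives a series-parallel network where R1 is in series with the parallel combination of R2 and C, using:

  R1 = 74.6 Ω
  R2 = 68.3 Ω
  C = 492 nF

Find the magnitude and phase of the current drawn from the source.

Step 1 — Angular frequency: ω = 2π·f = 2π·51.8 = 325.5 rad/s.
Step 2 — Component impedances:
  R1: Z = R = 74.6 Ω
  R2: Z = R = 68.3 Ω
  C: Z = 1/(jωC) = -j/(ω·C) = 0 - j6245 Ω
Step 3 — Parallel branch: R2 || C = 1/(1/R2 + 1/C) = 68.29 - j0.7469 Ω.
Step 4 — Series with R1: Z_total = R1 + (R2 || C) = 142.9 - j0.7469 Ω = 142.9∠-0.3° Ω.
Step 5 — Source phasor: V = 15.6∠-76.9° V = 3.536 - j15.19 V.
Step 6 — Ohm's law: I = V / Z_total = (3.536 - j15.19) / (142.9 - j0.7469) = 0.0253 - j0.1062 A.
Step 7 — Convert to polar: |I| = 0.1092 A, ∠I = -76.6°.

I = 0.1092∠-76.6° A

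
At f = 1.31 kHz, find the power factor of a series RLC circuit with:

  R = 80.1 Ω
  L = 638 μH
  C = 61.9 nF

Step 1 — Angular frequency: ω = 2π·f = 2π·1310 = 8231 rad/s.
Step 2 — Component impedances:
  R: Z = R = 80.1 Ω
  L: Z = jωL = j·8231·0.000638 = 0 + j5.251 Ω
  C: Z = 1/(jωC) = -j/(ω·C) = 0 - j1963 Ω
Step 3 — Series combination: Z_total = R + L + C = 80.1 - j1957 Ω = 1959∠-87.7° Ω.
Step 4 — Power factor: PF = cos(φ) = Re(Z)/|Z| = 80.1/1959 = 0.04089.
Step 5 — Type: Im(Z) = -1957 ⇒ leading (phase φ = -87.7°).

PF = 0.04089 (leading, φ = -87.7°)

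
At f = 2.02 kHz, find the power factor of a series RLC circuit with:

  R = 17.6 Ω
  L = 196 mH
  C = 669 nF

Step 1 — Angular frequency: ω = 2π·f = 2π·2020 = 1.269e+04 rad/s.
Step 2 — Component impedances:
  R: Z = R = 17.6 Ω
  L: Z = jωL = j·1.269e+04·0.196 = 0 + j2488 Ω
  C: Z = 1/(jωC) = -j/(ω·C) = 0 - j117.8 Ω
Step 3 — Series combination: Z_total = R + L + C = 17.6 + j2370 Ω = 2370∠89.6° Ω.
Step 4 — Power factor: PF = cos(φ) = Re(Z)/|Z| = 17.6/2370 = 0.007426.
Step 5 — Type: Im(Z) = 2370 ⇒ lagging (phase φ = 89.6°).

PF = 0.007426 (lagging, φ = 89.6°)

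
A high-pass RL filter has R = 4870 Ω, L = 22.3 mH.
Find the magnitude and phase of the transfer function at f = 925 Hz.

Step 1 — Angular frequency: ω = 2π·925 = 5812 rad/s.
Step 2 — Transfer function: H(jω) = jωL/(R + jωL).
Step 3 — Numerator jωL = j·129.6; denominator R + jωL = 4870 + j129.6.
Step 4 — H = 0.0007078 + j0.02659.
Step 5 — Magnitude: |H| = 0.0266 (-31.5 dB); phase: φ = 88.5°.

|H| = 0.0266 (-31.5 dB), φ = 88.5°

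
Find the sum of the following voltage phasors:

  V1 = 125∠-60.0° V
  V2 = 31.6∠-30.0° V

Step 1 — Convert each phasor to rectangular form:
  V1 = 125·(cos(-60.0°) + j·sin(-60.0°)) = 62.5 - j108.3 V
  V2 = 31.6·(cos(-30.0°) + j·sin(-30.0°)) = 27.37 - j15.8 V
Step 2 — Sum components: V_total = 89.87 - j124.1 V.
Step 3 — Convert to polar: |V_total| = 153.2 V, ∠V_total = -54.1°.

V_total = 153.2∠-54.1° V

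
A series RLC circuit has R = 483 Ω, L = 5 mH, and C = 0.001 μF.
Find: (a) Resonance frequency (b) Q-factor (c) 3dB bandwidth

Step 1 — Resonance: ω₀ = 1/√(LC) = 1/√(0.005·1e-09) = 4.472e+05 rad/s.
Step 2 — f₀ = ω₀/(2π) = 7.118e+04 Hz.
Step 3 — Series Q: Q = ω₀L/R = 4.472e+05·0.005/483 = 4.63.
Step 4 — Bandwidth: Δω = ω₀/Q = 9.66e+04 rad/s; BW = Δω/(2π) = 1.537e+04 Hz.

(a) f₀ = 7.118e+04 Hz  (b) Q = 4.63  (c) BW = 1.537e+04 Hz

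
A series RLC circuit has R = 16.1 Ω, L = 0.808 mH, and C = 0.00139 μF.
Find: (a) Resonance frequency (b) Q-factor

Step 1 — Resonance condition Im(Z)=0 gives ω₀ = 1/√(LC).
Step 2 — ω₀ = 1/√(0.000808·1.39e-09) = 9.436e+05 rad/s.
Step 3 — f₀ = ω₀/(2π) = 1.502e+05 Hz.
Step 4 — Series Q: Q = ω₀L/R = 9.436e+05·0.000808/16.1 = 47.36.

(a) f₀ = 1.502e+05 Hz  (b) Q = 47.36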